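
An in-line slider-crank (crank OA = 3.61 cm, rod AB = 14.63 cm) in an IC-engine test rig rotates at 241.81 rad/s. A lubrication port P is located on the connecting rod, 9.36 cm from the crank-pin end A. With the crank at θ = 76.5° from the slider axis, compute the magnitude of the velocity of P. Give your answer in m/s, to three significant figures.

ω = 241.8 rad/s.  Crank-pin speed |V_A| = rω = 8.7293 m/s, perpendicular to OA.
Rod angle: sinφ = −(r/L) sinθ ⇒ φ = -13.883°; ω_rod = −rω cosθ/√(L²−r²sin²θ) = -14.348 rad/s.
V_P = V_A + ω_rod × AP, with AP = 0.0936 m along the rod.
Components: V_Px = −rω sinθ − a·ω_rod·sinφ = -8.8104 m/s;  V_Py = rω cosθ + a·ω_rod·cosφ = +0.73406 m/s.
|V_P| = √(V_Px² + V_Py²) = 8.8409 m/s.

8.84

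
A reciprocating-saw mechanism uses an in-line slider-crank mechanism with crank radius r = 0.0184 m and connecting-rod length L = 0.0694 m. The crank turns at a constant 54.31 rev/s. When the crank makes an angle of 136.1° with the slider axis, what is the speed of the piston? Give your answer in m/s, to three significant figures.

3.51

ω = 2π·54.3 = 341.2 rad/s
For an in-line slider-crank, x = r cosθ + √(L² − r² sin²θ), so v = −rω sinθ·[1 + r cosθ/√(L² − r² sin²θ)].
With r = 0.0184 m, L = 0.0694 m, θ = 136.1°: √(L² − r² sin²θ) = 0.068217 m.
v = −0.0184·341.2·0.69340·[1 + 0.0184·-0.72055/0.068217] = -3.5076 m/s.
|v| = 3.5076 m/s.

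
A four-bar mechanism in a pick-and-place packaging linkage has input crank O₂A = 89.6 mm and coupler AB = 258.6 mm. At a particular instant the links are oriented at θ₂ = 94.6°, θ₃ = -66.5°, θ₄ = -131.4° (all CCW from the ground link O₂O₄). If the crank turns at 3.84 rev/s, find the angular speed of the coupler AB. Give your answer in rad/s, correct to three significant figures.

ω₂ = 24.13 rad/s (from 3.84 rev/s).
Differentiating the loop-closure r₂e^{iθ₂}+r₃e^{iθ₃}=r₁+r₄e^{iθ₄} gives r₂ω₂e^{iθ₂}+r₃ω₃e^{iθ₃}=r₄ω₄e^{iθ₄}.
Eliminating the other unknown: ω₃ = r₂ω₂ sin(θ₄−θ₂) / [r₃ sin(θ₃−θ₄)].
Numerator sine = +0.71934; denominator sine = +0.90557.
Result = 0.0896·24.13·(+0.71934) / (0.2586·(+0.90557)) = +6.6405 rad/s; magnitude 6.6405 rad/s.

6.64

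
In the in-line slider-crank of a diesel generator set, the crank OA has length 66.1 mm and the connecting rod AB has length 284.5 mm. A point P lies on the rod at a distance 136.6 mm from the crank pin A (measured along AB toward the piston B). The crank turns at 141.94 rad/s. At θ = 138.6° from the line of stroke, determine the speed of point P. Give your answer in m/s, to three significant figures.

ω = 141.9 rad/s.  Crank-pin speed |V_A| = rω = 9.3822 m/s, perpendicular to OA.
Rod angle: sinφ = −(r/L) sinθ ⇒ φ = -8.838°; ω_rod = −rω cosθ/√(L²−r²sin²θ) = +25.034 rad/s.
V_P = V_A + ω_rod × AP, with AP = 0.1366 m along the rod.
Components: V_Px = −rω sinθ − a·ω_rod·sinφ = -5.6792 m/s;  V_Py = rω cosθ + a·ω_rod·cosφ = -3.6586 m/s.
|V_P| = √(V_Px² + V_Py²) = 6.7556 m/s.

6.76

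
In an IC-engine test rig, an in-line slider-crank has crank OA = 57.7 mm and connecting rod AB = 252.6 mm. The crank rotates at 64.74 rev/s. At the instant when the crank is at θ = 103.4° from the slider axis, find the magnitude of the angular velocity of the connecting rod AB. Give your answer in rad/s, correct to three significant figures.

22.1

ω = 406.8 rad/s (converted from 64.74 rev/s).
The rod makes angle φ with the slider axis where L sinφ = r sinθ; differentiating, L cosφ·φ̇ = r ω cosθ.
L cosφ = √(L² − r² sin²θ) = 0.24628 m.
|ω_rod| = r ω |cosθ| / √(L² − r² sin²θ) = 0.0577·406.8·0.23175/0.24628 = 22.085 rad/s.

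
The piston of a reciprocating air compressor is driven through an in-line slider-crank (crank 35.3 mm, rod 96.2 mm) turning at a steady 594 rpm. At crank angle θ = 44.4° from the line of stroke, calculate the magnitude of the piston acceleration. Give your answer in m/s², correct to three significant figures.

ω = 2π·594/60 = 62.2 rad/s
x(θ) = r cosθ + √(L² − r² sin²θ); with ω constant, a = ω²·d²x/dθ².
d²x/dθ² = −r cosθ − r²(cos2θ)/√u − r⁴ sin²2θ/(4u^{3/2}),  u = L² − r² sin²θ = 0.00864444 m².
Substituting r = 0.0353 m, L = 0.0962 m, θ = 44.4°: d²x/dθ² = -0.025984 m.
a = ω²·d²x/dθ² = (62.2)²·(-0.025984) = -100.54 m/s²;  |a| = 100.54 m/s².

101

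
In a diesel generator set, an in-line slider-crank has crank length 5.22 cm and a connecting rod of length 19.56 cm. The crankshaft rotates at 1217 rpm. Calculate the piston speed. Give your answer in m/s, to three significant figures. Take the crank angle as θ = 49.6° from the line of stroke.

5.96

ω = 2π·1217/60 = 127.4 rad/s
For an in-line slider-crank, x = r cosθ + √(L² − r² sin²θ), so v = −rω sinθ·[1 + r cosθ/√(L² − r² sin²θ)].
With r = 0.0522 m, L = 0.1956 m, θ = 49.6°: √(L² − r² sin²θ) = 0.19152 m.
v = −0.0522·127.4·0.76154·[1 + 0.0522·0.64812/0.19152] = -5.9611 m/s.
|v| = 5.9611 m/s.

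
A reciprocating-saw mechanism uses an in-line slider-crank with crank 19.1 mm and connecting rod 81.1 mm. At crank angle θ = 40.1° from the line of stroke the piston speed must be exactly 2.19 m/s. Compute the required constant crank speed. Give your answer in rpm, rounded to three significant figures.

For an in-line slider-crank, |v_piston| = rω|sinθ|·[1 + r cosθ/√(L² − r² sin²θ)].
With r = 0.0191 m, L = 0.0811 m, θ = 40.1°: the bracketed kinematic factor |dx/dθ| = 0.014545 m.
ω = v/|dx/dθ| = 2.19/0.014545 = 150.57 rad/s.
N = 60ω/(2π) = 1437.8 rpm.

1440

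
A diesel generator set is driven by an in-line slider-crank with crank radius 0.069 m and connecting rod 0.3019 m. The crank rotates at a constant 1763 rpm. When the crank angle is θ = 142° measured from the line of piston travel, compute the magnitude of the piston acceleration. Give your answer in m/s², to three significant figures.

1720

ω = 2π·1763/60 = 184.6 rad/s
x(θ) = r cosθ + √(L² − r² sin²θ); with ω constant, a = ω²·d²x/dθ².
d²x/dθ² = −r cosθ − r²(cos2θ)/√u − r⁴ sin²2θ/(4u^{3/2}),  u = L² − r² sin²θ = 0.089339 m².
Substituting r = 0.069 m, L = 0.3019 m, θ = 142°: d²x/dθ² = +0.050319 m.
a = ω²·d²x/dθ² = (184.6)²·(+0.050319) = +1715.1 m/s²;  |a| = 1715.1 m/s².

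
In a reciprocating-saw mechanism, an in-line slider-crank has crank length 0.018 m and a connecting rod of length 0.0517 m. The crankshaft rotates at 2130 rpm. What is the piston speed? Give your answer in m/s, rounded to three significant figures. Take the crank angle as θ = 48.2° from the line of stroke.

ω = 2π·2130/60 = 223.1 rad/s
For an in-line slider-crank, x = r cosθ + √(L² − r² sin²θ), so v = −rω sinθ·[1 + r cosθ/√(L² − r² sin²θ)].
With r = 0.018 m, L = 0.0517 m, θ = 48.2°: √(L² − r² sin²θ) = 0.049928 m.
v = −0.018·223.1·0.74548·[1 + 0.018·0.66653/0.049928] = -3.7123 m/s.
|v| = 3.7123 m/s.

3.71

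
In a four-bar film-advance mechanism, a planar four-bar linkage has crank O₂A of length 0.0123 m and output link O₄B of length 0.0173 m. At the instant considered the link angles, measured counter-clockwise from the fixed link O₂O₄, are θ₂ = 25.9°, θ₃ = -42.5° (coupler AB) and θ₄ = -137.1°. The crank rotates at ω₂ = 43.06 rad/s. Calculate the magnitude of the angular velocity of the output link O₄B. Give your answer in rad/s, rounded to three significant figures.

28.6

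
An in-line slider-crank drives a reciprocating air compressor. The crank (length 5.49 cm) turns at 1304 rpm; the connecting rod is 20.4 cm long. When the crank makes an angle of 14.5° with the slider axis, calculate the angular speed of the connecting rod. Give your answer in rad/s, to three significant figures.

ω = 136.6 rad/s (converted from 1304 rpm).
The rod makes angle φ with the slider axis where L sinφ = r sinθ; differentiating, L cosφ·φ̇ = r ω cosθ.
L cosφ = √(L² − r² sin²θ) = 0.20354 m.
|ω_rod| = r ω |cosθ| / √(L² − r² sin²θ) = 0.0549·136.6·0.96815/0.20354 = 35.66 rad/s.

35.7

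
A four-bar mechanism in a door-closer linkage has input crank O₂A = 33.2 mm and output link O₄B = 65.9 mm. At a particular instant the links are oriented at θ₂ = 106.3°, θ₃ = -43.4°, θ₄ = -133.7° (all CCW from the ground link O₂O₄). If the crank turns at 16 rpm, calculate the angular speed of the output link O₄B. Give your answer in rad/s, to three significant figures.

0.426

ω₂ = 1.676 rad/s (from 16 rpm).
Differentiating the loop-closure r₂e^{iθ₂}+r₃e^{iθ₃}=r₁+r₄e^{iθ₄} gives r₂ω₂e^{iθ₂}+r₃ω₃e^{iθ₃}=r₄ω₄e^{iθ₄}.
Eliminating the other unknown: ω₄ = r₂ω₂ sin(θ₂−θ₃) / [r₄ sin(θ₄−θ₃)].
Numerator sine = +0.50453; denominator sine = -0.99999.
Result = 0.0332·1.676·(+0.50453) / (0.0659·(-0.99999)) = -0.42588 rad/s; magnitude 0.42588 rad/s.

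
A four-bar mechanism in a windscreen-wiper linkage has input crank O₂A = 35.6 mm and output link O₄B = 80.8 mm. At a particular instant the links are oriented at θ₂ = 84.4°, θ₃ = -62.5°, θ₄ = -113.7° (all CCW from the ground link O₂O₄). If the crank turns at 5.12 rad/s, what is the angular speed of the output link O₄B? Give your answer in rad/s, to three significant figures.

1.58

ω₂ = 5.12 rad/s
Differentiating the loop-closure r₂e^{iθ₂}+r₃e^{iθ₃}=r₁+r₄e^{iθ₄} gives r₂ω₂e^{iθ₂}+r₃ω₃e^{iθ₃}=r₄ω₄e^{iθ₄}.
Eliminating the other unknown: ω₄ = r₂ω₂ sin(θ₂−θ₃) / [r₄ sin(θ₄−θ₃)].
Numerator sine = +0.54610; denominator sine = -0.77934.
Result = 0.0356·5.12·(+0.54610) / (0.0808·(-0.77934)) = -1.5807 rad/s; magnitude 1.5807 rad/s.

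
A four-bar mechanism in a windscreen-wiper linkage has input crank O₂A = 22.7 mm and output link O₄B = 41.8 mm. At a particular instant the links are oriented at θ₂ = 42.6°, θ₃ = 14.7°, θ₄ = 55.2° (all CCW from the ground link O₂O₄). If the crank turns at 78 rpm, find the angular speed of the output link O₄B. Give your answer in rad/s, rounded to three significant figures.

ω₂ = 8.168 rad/s (from 78 rpm).
Differentiating the loop-closure r₂e^{iθ₂}+r₃e^{iθ₃}=r₁+r₄e^{iθ₄} gives r₂ω₂e^{iθ₂}+r₃ω₃e^{iθ₃}=r₄ω₄e^{iθ₄}.
Eliminating the other unknown: ω₄ = r₂ω₂ sin(θ₂−θ₃) / [r₄ sin(θ₄−θ₃)].
Numerator sine = +0.46793; denominator sine = +0.64945.
Result = 0.0227·8.168·(+0.46793) / (0.0418·(+0.64945)) = +3.196 rad/s; magnitude 3.196 rad/s.

3.20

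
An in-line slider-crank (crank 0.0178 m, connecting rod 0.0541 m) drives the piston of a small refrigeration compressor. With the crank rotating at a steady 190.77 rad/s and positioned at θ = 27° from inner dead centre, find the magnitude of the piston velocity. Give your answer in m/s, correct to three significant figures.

2.00

ω = 190.8 rad/s
For an in-line slider-crank, x = r cosθ + √(L² − r² sin²θ), so v = −rω sinθ·[1 + r cosθ/√(L² − r² sin²θ)].
With r = 0.0178 m, L = 0.0541 m, θ = 27°: √(L² − r² sin²θ) = 0.053493 m.
v = −0.0178·190.8·0.45399·[1 + 0.0178·0.89101/0.053493] = -1.9987 m/s.
|v| = 1.9987 m/s.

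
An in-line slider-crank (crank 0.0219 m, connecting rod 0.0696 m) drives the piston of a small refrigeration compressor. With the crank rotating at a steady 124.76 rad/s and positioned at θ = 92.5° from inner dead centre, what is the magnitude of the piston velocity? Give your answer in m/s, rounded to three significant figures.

ω = 124.8 rad/s
For an in-line slider-crank, x = r cosθ + √(L² − r² sin²θ), so v = −rω sinθ·[1 + r cosθ/√(L² − r² sin²θ)].
With r = 0.0219 m, L = 0.0696 m, θ = 92.5°: √(L² − r² sin²θ) = 0.066072 m.
v = −0.0219·124.8·0.99905·[1 + 0.0219·-0.04362/0.066072] = -2.6902 m/s.
|v| = 2.6902 m/s.

2.69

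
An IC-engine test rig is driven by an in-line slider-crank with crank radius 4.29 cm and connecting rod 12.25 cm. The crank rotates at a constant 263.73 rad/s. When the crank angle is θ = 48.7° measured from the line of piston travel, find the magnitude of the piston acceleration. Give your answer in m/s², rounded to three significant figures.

1860

ω = 263.7 rad/s
x(θ) = r cosθ + √(L² − r² sin²θ); with ω constant, a = ω²·d²x/dθ².
d²x/dθ² = −r cosθ − r²(cos2θ)/√u − r⁴ sin²2θ/(4u^{3/2}),  u = L² − r² sin²θ = 0.0139675 m².
Substituting r = 0.0429 m, L = 0.1225 m, θ = 48.7°: d²x/dθ² = -0.026813 m.
a = ω²·d²x/dθ² = (263.7)²·(-0.026813) = -1864.9 m/s²;  |a| = 1864.9 m/s².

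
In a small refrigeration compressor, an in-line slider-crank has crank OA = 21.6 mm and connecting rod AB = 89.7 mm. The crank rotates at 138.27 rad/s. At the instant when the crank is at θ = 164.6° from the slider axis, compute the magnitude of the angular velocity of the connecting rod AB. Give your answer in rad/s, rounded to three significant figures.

32.2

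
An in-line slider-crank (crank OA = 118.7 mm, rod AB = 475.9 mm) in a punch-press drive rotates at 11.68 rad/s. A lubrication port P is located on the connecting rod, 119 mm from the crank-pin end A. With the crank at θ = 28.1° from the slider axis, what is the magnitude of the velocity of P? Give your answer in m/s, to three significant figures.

1.15

ω = 11.68 rad/s.  Crank-pin speed |V_A| = rω = 1.3864 m/s, perpendicular to OA.
Rod angle: sinφ = −(r/L) sinθ ⇒ φ = -6.747°; ω_rod = −rω cosθ/√(L²−r²sin²θ) = -2.5878 rad/s.
V_P = V_A + ω_rod × AP, with AP = 0.119 m along the rod.
Components: V_Px = −rω sinθ − a·ω_rod·sinφ = -0.6892 m/s;  V_Py = rω cosθ + a·ω_rod·cosφ = +0.91718 m/s.
|V_P| = √(V_Px² + V_Py²) = 1.1473 m/s.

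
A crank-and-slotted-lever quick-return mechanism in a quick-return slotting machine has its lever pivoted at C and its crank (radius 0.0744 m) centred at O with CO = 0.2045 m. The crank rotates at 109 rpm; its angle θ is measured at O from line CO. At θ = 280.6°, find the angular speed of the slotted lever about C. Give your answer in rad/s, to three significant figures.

ω = 11.41 rad/s (from 109 rpm).
Crank pin A relative to C: A = (d + r cosθ, r sinθ); lever angle φ = atan2(r sinθ, d + r cosθ).
Differentiating tanφ: φ̇ = rω(d cosθ + r)/(d² + r² + 2dr cosθ).
d² + r² + 2dr cosθ = |CA|² = 0.0529532 m²;  d cosθ + r = +0.11202 m.
|ω_lever| = |0.0744·11.41·+0.11202| / 0.0529532 = 1.7965 rad/s.

1.80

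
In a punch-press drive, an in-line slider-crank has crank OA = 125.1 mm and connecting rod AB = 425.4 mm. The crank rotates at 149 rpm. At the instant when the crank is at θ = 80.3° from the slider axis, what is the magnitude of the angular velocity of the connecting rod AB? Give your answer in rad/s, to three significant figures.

0.808

ω = 15.6 rad/s (converted from 149 rpm).
The rod makes angle φ with the slider axis where L sinφ = r sinθ; differentiating, L cosφ·φ̇ = r ω cosθ.
L cosφ = √(L² − r² sin²θ) = 0.40714 m.
|ω_rod| = r ω |cosθ| / √(L² − r² sin²θ) = 0.1251·15.6·0.16849/0.40714 = 0.8078 rad/s.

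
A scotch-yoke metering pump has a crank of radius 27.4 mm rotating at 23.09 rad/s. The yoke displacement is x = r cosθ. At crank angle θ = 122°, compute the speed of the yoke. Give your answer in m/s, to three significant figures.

ω = 23.09 rad/s
x = r cosθ ⇒ ẋ = −rω sinθ.
|v| = rω|sinθ| = 0.0274·23.09·|sin 122°| = 0.53653 m/s.

0.537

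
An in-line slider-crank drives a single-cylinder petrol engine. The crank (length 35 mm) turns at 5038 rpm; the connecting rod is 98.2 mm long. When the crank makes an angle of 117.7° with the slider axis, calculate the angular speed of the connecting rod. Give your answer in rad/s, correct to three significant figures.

92.1

ω = 527.6 rad/s (converted from 5038 rpm).
The rod makes angle φ with the slider axis where L sinφ = r sinθ; differentiating, L cosφ·φ̇ = r ω cosθ.
L cosφ = √(L² − r² sin²θ) = 0.093182 m.
|ω_rod| = r ω |cosθ| / √(L² − r² sin²θ) = 0.035·527.6·0.46484/0.093182 = 92.114 rad/s.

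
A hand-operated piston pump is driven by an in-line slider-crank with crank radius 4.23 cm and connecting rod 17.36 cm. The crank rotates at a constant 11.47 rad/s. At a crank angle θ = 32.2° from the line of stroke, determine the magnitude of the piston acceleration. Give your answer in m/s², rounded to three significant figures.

ω = 11.47 rad/s
x(θ) = r cosθ + √(L² − r² sin²θ); with ω constant, a = ω²·d²x/dθ².
d²x/dθ² = −r cosθ − r²(cos2θ)/√u − r⁴ sin²2θ/(4u^{3/2}),  u = L² − r² sin²θ = 0.0296289 m².
Substituting r = 0.0423 m, L = 0.1736 m, θ = 32.2°: d²x/dθ² = -0.040413 m.
a = ω²·d²x/dθ² = (11.47)²·(-0.040413) = -5.3168 m/s²;  |a| = 5.3168 m/s².

5.32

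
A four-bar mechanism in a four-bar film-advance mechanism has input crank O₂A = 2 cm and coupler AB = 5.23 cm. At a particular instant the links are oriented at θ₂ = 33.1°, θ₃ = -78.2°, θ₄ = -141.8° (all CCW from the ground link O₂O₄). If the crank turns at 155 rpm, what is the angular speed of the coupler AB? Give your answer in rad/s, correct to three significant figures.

0.616

ω₂ = 16.23 rad/s (from 155 rpm).
Differentiating the loop-closure r₂e^{iθ₂}+r₃e^{iθ₃}=r₁+r₄e^{iθ₄} gives r₂ω₂e^{iθ₂}+r₃ω₃e^{iθ₃}=r₄ω₄e^{iθ₄}.
Eliminating the other unknown: ω₃ = r₂ω₂ sin(θ₄−θ₂) / [r₃ sin(θ₃−θ₄)].
Numerator sine = -0.08889; denominator sine = +0.89571.
Result = 0.02·16.23·(-0.08889) / (0.0523·(+0.89571)) = -0.61602 rad/s; magnitude 0.61602 rad/s.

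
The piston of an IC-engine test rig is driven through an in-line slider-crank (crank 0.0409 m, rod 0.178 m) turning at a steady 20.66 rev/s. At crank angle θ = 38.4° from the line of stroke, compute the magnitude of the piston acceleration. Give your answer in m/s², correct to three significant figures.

579

ω = 2π·20.7 = 129.8 rad/s
x(θ) = r cosθ + √(L² − r² sin²θ); with ω constant, a = ω²·d²x/dθ².
d²x/dθ² = −r cosθ − r²(cos2θ)/√u − r⁴ sin²2θ/(4u^{3/2}),  u = L² − r² sin²θ = 0.0310386 m².
Substituting r = 0.0409 m, L = 0.178 m, θ = 38.4°: d²x/dθ² = -0.034343 m.
a = ω²·d²x/dθ² = (129.8)²·(-0.034343) = -578.7 m/s²;  |a| = 578.7 m/s².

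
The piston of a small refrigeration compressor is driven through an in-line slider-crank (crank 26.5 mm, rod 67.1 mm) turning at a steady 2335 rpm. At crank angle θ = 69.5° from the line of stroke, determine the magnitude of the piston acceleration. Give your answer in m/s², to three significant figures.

59.7

ω = 2π·2335/60 = 244.5 rad/s
x(θ) = r cosθ + √(L² − r² sin²θ); with ω constant, a = ω²·d²x/dθ².
d²x/dθ² = −r cosθ − r²(cos2θ)/√u − r⁴ sin²2θ/(4u^{3/2}),  u = L² − r² sin²θ = 0.00388629 m².
Substituting r = 0.0265 m, L = 0.0671 m, θ = 69.5°: d²x/dθ² = -0.00099786 m.
a = ω²·d²x/dθ² = (244.5)²·(-0.00099786) = -59.662 m/s²;  |a| = 59.662 m/s².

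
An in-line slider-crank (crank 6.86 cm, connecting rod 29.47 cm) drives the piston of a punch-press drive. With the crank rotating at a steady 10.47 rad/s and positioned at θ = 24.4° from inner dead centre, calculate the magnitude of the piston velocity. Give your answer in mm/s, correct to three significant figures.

360

ω = 10.47 rad/s
For an in-line slider-crank, x = r cosθ + √(L² − r² sin²θ), so v = −rω sinθ·[1 + r cosθ/√(L² − r² sin²θ)].
With r = 0.0686 m, L = 0.2947 m, θ = 24.4°: √(L² − r² sin²θ) = 0.29333 m.
v = −0.0686·10.47·0.41310·[1 + 0.0686·0.91068/0.29333] = -0.3599 m/s.
|v| = 0.3599 m/s = 359.9 mm/s.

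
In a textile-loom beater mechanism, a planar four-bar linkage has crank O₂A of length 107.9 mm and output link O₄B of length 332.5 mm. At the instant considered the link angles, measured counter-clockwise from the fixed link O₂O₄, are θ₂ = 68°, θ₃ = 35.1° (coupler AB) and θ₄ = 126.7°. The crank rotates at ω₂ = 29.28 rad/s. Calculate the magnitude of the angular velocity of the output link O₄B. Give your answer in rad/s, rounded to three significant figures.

ω₂ = 29.28 rad/s
Differentiating the loop-closure r₂e^{iθ₂}+r₃e^{iθ₃}=r₁+r₄e^{iθ₄} gives r₂ω₂e^{iθ₂}+r₃ω₃e^{iθ₃}=r₄ω₄e^{iθ₄}.
Eliminating the other unknown: ω₄ = r₂ω₂ sin(θ₂−θ₃) / [r₄ sin(θ₄−θ₃)].
Numerator sine = +0.54317; denominator sine = +0.99961.
Result = 0.1079·29.28·(+0.54317) / (0.3325·(+0.99961)) = +5.1631 rad/s; magnitude 5.1631 rad/s.

5.16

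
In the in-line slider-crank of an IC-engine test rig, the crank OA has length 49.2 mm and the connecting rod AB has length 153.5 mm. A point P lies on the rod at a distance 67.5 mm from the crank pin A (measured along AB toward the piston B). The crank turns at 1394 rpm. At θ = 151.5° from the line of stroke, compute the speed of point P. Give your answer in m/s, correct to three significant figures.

ω = 146 rad/s.  Crank-pin speed |V_A| = rω = 7.1822 m/s, perpendicular to OA.
Rod angle: sinφ = −(r/L) sinθ ⇒ φ = -8.797°; ω_rod = −rω cosθ/√(L²−r²sin²θ) = +41.609 rad/s.
V_P = V_A + ω_rod × AP, with AP = 0.0675 m along the rod.
Components: V_Px = −rω sinθ − a·ω_rod·sinφ = -2.9975 m/s;  V_Py = rω cosθ + a·ω_rod·cosφ = -3.5363 m/s.
|V_P| = √(V_Px² + V_Py²) = 4.6357 m/s.

4.64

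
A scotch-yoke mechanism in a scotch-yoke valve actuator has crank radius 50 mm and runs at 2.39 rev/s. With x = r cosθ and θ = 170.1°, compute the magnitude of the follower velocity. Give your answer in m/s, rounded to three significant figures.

0.129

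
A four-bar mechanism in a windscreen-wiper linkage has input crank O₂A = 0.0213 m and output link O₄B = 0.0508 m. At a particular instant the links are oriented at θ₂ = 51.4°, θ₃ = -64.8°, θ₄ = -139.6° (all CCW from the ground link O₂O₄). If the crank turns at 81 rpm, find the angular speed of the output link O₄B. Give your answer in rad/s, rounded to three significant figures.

ω₂ = 8.482 rad/s (from 81 rpm).
Differentiating the loop-closure r₂e^{iθ₂}+r₃e^{iθ₃}=r₁+r₄e^{iθ₄} gives r₂ω₂e^{iθ₂}+r₃ω₃e^{iθ₃}=r₄ω₄e^{iθ₄}.
Eliminating the other unknown: ω₄ = r₂ω₂ sin(θ₂−θ₃) / [r₄ sin(θ₄−θ₃)].
Numerator sine = +0.89726; denominator sine = -0.96502.
Result = 0.0213·8.482·(+0.89726) / (0.0508·(-0.96502)) = -3.3068 rad/s; magnitude 3.3068 rad/s.

3.31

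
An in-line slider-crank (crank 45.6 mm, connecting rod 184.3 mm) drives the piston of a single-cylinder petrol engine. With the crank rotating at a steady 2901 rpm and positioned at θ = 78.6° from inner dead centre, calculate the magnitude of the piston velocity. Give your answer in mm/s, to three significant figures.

ω = 2π·2901/60 = 303.8 rad/s
For an in-line slider-crank, x = r cosθ + √(L² − r² sin²θ), so v = −rω sinθ·[1 + r cosθ/√(L² − r² sin²θ)].
With r = 0.0456 m, L = 0.1843 m, θ = 78.6°: √(L² − r² sin²θ) = 0.1788 m.
v = −0.0456·303.8·0.98027·[1 + 0.0456·0.19766/0.1788] = -14.264 m/s.
|v| = 14.264 m/s = 14264 mm/s.

14300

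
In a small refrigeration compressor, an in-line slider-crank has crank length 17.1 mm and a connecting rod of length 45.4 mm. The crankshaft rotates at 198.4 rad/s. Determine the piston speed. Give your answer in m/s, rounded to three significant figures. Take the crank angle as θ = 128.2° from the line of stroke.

2.02

ω = 198.4 rad/s
For an in-line slider-crank, x = r cosθ + √(L² − r² sin²θ), so v = −rω sinθ·[1 + r cosθ/√(L² − r² sin²θ)].
With r = 0.0171 m, L = 0.0454 m, θ = 128.2°: √(L² − r² sin²θ) = 0.043366 m.
v = −0.0171·198.4·0.78586·[1 + 0.0171·-0.61841/0.043366] = -2.016 m/s.
|v| = 2.016 m/s.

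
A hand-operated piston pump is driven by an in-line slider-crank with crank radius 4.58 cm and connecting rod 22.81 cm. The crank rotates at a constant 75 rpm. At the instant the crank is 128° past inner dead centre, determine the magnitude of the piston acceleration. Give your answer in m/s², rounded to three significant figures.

ω = 2π·75/60 = 7.854 rad/s
x(θ) = r cosθ + √(L² − r² sin²θ); with ω constant, a = ω²·d²x/dθ².
d²x/dθ² = −r cosθ − r²(cos2θ)/√u − r⁴ sin²2θ/(4u^{3/2}),  u = L² − r² sin²θ = 0.0507271 m².
Substituting r = 0.0458 m, L = 0.2281 m, θ = 128°: d²x/dθ² = +0.03036 m.
a = ω²·d²x/dθ² = (7.854)²·(+0.03036) = +1.8727 m/s²;  |a| = 1.8727 m/s².

1.87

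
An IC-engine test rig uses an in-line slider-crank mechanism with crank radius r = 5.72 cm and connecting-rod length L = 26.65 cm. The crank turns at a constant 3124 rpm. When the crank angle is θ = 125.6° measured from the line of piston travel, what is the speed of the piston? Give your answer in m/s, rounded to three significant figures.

ω = 2π·3124/60 = 327.1 rad/s
For an in-line slider-crank, x = r cosθ + √(L² − r² sin²θ), so v = −rω sinθ·[1 + r cosθ/√(L² − r² sin²θ)].
With r = 0.0572 m, L = 0.2665 m, θ = 125.6°: √(L² − r² sin²θ) = 0.26241 m.
v = −0.0572·327.1·0.81310·[1 + 0.0572·-0.58212/0.26241] = -13.285 m/s.
|v| = 13.285 m/s.

13.3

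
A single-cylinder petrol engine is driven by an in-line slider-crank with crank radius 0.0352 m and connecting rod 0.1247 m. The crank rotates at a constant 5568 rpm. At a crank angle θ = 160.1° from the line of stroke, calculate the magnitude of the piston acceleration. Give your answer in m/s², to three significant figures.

8620

ω = 2π·5568/60 = 583.1 rad/s
x(θ) = r cosθ + √(L² − r² sin²θ); with ω constant, a = ω²·d²x/dθ².
d²x/dθ² = −r cosθ − r²(cos2θ)/√u − r⁴ sin²2θ/(4u^{3/2}),  u = L² − r² sin²θ = 0.0154065 m².
Substituting r = 0.0352 m, L = 0.1247 m, θ = 160.1°: d²x/dθ² = +0.025347 m.
a = ω²·d²x/dθ² = (583.1)²·(+0.025347) = +8617.4 m/s²;  |a| = 8617.4 m/s².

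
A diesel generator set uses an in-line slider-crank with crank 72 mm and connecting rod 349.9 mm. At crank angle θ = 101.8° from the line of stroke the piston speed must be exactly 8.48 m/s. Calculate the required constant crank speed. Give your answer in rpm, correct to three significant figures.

For an in-line slider-crank, |v_piston| = rω|sinθ|·[1 + r cosθ/√(L² − r² sin²θ)].
With r = 0.072 m, L = 0.3499 m, θ = 101.8°: the bracketed kinematic factor |dx/dθ| = 0.067451 m.
ω = v/|dx/dθ| = 8.48/0.067451 = 125.72 rad/s.
N = 60ω/(2π) = 1200.6 rpm.

1200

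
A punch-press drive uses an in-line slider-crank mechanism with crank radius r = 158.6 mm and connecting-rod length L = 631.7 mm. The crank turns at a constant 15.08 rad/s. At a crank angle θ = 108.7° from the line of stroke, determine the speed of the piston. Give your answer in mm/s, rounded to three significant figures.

2080

ω = 15.08 rad/s
For an in-line slider-crank, x = r cosθ + √(L² − r² sin²θ), so v = −rω sinθ·[1 + r cosθ/√(L² − r² sin²θ)].
With r = 0.1586 m, L = 0.6317 m, θ = 108.7°: √(L² − r² sin²θ) = 0.61358 m.
v = −0.1586·15.08·0.94721·[1 + 0.1586·-0.32061/0.61358] = -2.0777 m/s.
|v| = 2.0777 m/s = 2077.7 mm/s.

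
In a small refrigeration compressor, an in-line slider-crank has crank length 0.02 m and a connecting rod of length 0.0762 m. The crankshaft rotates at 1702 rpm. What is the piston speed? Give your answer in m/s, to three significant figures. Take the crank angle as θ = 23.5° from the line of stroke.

ω = 2π·1702/60 = 178.2 rad/s
For an in-line slider-crank, x = r cosθ + √(L² − r² sin²θ), so v = −rω sinθ·[1 + r cosθ/√(L² − r² sin²θ)].
With r = 0.02 m, L = 0.0762 m, θ = 23.5°: √(L² − r² sin²θ) = 0.075782 m.
v = −0.02·178.2·0.39875·[1 + 0.02·0.91706/0.075782] = -1.7654 m/s.
|v| = 1.7654 m/s.

1.77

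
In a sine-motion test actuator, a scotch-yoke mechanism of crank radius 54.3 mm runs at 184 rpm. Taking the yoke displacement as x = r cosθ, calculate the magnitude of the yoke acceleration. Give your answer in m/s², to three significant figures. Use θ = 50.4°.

ω = 19.27 rad/s (from 184 rpm).
x = r cosθ ⇒ ẍ = −rω² cosθ (ω constant).
|a| = rω²|cosθ| = 0.0543·(19.27)²·|cos 50.4°| = 12.851 m/s².

12.9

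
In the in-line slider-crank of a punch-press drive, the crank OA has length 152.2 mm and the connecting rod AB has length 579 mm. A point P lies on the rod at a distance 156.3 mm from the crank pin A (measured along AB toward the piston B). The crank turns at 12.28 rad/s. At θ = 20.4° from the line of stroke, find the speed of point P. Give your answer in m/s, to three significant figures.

ω = 12.28 rad/s.  Crank-pin speed |V_A| = rω = 1.869 m/s, perpendicular to OA.
Rod angle: sinφ = −(r/L) sinθ ⇒ φ = -5.257°; ω_rod = −rω cosθ/√(L²−r²sin²θ) = -3.0383 rad/s.
V_P = V_A + ω_rod × AP, with AP = 0.1563 m along the rod.
Components: V_Px = −rω sinθ − a·ω_rod·sinφ = -0.695 m/s;  V_Py = rω cosθ + a·ω_rod·cosφ = +1.2789 m/s.
|V_P| = √(V_Px² + V_Py²) = 1.4555 m/s.

1.46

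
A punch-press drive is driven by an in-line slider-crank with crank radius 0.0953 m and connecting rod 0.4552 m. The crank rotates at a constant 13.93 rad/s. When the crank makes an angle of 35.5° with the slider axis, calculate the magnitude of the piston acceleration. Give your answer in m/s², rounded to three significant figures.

ω = 13.93 rad/s
x(θ) = r cosθ + √(L² − r² sin²θ); with ω constant, a = ω²·d²x/dθ².
d²x/dθ² = −r cosθ − r²(cos2θ)/√u − r⁴ sin²2θ/(4u^{3/2}),  u = L² − r² sin²θ = 0.204144 m².
Substituting r = 0.0953 m, L = 0.4552 m, θ = 35.5°: d²x/dθ² = -0.084329 m.
a = ω²·d²x/dθ² = (13.93)²·(-0.084329) = -16.364 m/s²;  |a| = 16.364 m/s².

16.4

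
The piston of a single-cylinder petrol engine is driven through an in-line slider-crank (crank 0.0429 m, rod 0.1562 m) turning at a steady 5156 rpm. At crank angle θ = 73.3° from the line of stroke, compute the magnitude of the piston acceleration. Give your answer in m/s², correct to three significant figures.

ω = 2π·5156/60 = 539.9 rad/s
x(θ) = r cosθ + √(L² − r² sin²θ); with ω constant, a = ω²·d²x/dθ².
d²x/dθ² = −r cosθ − r²(cos2θ)/√u − r⁴ sin²2θ/(4u^{3/2}),  u = L² − r² sin²θ = 0.02271 m².
Substituting r = 0.0429 m, L = 0.1562 m, θ = 73.3°: d²x/dθ² = -0.0022071 m.
a = ω²·d²x/dθ² = (539.9)²·(-0.0022071) = -643.44 m/s²;  |a| = 643.44 m/s².

643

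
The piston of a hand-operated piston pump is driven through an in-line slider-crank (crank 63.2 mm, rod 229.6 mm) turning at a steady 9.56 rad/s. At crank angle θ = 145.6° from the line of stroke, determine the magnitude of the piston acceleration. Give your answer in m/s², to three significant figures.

ω = 9.56 rad/s
x(θ) = r cosθ + √(L² − r² sin²θ); with ω constant, a = ω²·d²x/dθ².
d²x/dθ² = −r cosθ − r²(cos2θ)/√u − r⁴ sin²2θ/(4u^{3/2}),  u = L² − r² sin²θ = 0.0514412 m².
Substituting r = 0.0632 m, L = 0.2296 m, θ = 145.6°: d²x/dθ² = +0.045482 m.
a = ω²·d²x/dθ² = (9.56)²·(+0.045482) = +4.1567 m/s²;  |a| = 4.1567 m/s².

4.16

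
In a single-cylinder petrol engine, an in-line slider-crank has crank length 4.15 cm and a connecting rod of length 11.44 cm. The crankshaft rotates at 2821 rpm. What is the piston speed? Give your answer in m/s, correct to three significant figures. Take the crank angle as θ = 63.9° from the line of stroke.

12.9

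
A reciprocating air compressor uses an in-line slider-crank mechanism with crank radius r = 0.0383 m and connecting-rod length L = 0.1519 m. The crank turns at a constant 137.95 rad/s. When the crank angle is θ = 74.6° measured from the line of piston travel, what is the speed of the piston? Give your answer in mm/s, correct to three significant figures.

5450

ω = 137.9 rad/s
For an in-line slider-crank, x = r cosθ + √(L² − r² sin²θ), so v = −rω sinθ·[1 + r cosθ/√(L² − r² sin²θ)].
With r = 0.0383 m, L = 0.1519 m, θ = 74.6°: √(L² − r² sin²θ) = 0.14734 m.
v = −0.0383·137.9·0.96410·[1 + 0.0383·0.26556/0.14734] = -5.4454 m/s.
|v| = 5.4454 m/s = 5445.4 mm/s.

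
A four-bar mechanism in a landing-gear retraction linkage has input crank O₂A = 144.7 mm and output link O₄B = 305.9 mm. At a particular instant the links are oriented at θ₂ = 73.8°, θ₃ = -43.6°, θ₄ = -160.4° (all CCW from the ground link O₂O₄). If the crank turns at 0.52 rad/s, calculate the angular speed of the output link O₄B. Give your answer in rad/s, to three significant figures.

0.245

ω₂ = 0.52 rad/s
Differentiating the loop-closure r₂e^{iθ₂}+r₃e^{iθ₃}=r₁+r₄e^{iθ₄} gives r₂ω₂e^{iθ₂}+r₃ω₃e^{iθ₃}=r₄ω₄e^{iθ₄}.
Eliminating the other unknown: ω₄ = r₂ω₂ sin(θ₂−θ₃) / [r₄ sin(θ₄−θ₃)].
Numerator sine = +0.88782; denominator sine = -0.89259.
Result = 0.1447·0.52·(+0.88782) / (0.3059·(-0.89259)) = -0.24466 rad/s; magnitude 0.24466 rad/s.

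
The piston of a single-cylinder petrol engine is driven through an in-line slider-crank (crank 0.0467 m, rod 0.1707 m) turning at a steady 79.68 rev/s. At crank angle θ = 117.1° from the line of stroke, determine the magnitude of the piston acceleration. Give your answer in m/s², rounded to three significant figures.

7220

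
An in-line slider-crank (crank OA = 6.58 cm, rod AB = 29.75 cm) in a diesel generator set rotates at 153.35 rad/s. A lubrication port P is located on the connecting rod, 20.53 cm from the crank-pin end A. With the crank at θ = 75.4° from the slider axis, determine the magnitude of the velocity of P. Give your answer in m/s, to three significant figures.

10.2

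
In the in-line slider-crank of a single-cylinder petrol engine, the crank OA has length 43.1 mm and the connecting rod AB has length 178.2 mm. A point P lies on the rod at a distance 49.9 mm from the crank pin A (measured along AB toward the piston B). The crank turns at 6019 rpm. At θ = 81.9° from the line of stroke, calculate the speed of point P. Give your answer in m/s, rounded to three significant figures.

27.3

ω = 630.3 rad/s.  Crank-pin speed |V_A| = rω = 27.166 m/s, perpendicular to OA.
Rod angle: sinφ = −(r/L) sinθ ⇒ φ = -13.854°; ω_rod = −rω cosθ/√(L²−r²sin²θ) = -22.124 rad/s.
V_P = V_A + ω_rod × AP, with AP = 0.0499 m along the rod.
Components: V_Px = −rω sinθ − a·ω_rod·sinφ = -27.16 m/s;  V_Py = rω cosθ + a·ω_rod·cosφ = +2.7559 m/s.
|V_P| = √(V_Px² + V_Py²) = 27.299 m/s.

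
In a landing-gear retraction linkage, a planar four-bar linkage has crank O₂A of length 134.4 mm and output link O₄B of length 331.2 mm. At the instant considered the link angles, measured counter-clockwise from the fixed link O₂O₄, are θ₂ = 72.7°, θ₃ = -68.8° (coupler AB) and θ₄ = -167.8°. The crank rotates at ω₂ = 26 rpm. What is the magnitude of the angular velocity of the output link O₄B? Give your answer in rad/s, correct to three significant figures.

ω₂ = 2.723 rad/s (from 26 rpm).
Differentiating the loop-closure r₂e^{iθ₂}+r₃e^{iθ₃}=r₁+r₄e^{iθ₄} gives r₂ω₂e^{iθ₂}+r₃ω₃e^{iθ₃}=r₄ω₄e^{iθ₄}.
Eliminating the other unknown: ω₄ = r₂ω₂ sin(θ₂−θ₃) / [r₄ sin(θ₄−θ₃)].
Numerator sine = +0.62251; denominator sine = -0.98769.
Result = 0.1344·2.723·(+0.62251) / (0.3312·(-0.98769)) = -0.69637 rad/s; magnitude 0.69637 rad/s.

0.696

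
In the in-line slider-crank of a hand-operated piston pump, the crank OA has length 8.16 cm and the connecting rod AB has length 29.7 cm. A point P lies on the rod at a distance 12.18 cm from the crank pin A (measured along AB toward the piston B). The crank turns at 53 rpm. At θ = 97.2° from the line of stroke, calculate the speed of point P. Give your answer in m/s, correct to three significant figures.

0.444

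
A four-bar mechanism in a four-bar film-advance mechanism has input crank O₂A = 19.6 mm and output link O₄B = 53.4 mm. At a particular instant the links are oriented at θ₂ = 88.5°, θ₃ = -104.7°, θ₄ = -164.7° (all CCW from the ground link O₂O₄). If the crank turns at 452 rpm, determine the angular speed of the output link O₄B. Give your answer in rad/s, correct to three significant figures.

ω₂ = 47.33 rad/s (from 452 rpm).
Differentiating the loop-closure r₂e^{iθ₂}+r₃e^{iθ₃}=r₁+r₄e^{iθ₄} gives r₂ω₂e^{iθ₂}+r₃ω₃e^{iθ₃}=r₄ω₄e^{iθ₄}.
Eliminating the other unknown: ω₄ = r₂ω₂ sin(θ₂−θ₃) / [r₄ sin(θ₄−θ₃)].
Numerator sine = -0.22835; denominator sine = -0.86603.
Result = 0.0196·47.33·(-0.22835) / (0.0534·(-0.86603)) = +4.5809 rad/s; magnitude 4.5809 rad/s.

4.58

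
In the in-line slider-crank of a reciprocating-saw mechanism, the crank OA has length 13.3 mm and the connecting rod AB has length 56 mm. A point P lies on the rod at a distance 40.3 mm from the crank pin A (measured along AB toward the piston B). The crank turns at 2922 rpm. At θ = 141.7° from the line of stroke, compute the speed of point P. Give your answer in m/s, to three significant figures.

2.36

ω = 306 rad/s.  Crank-pin speed |V_A| = rω = 4.0697 m/s, perpendicular to OA.
Rod angle: sinφ = −(r/L) sinθ ⇒ φ = -8.465°; ω_rod = −rω cosθ/√(L²−r²sin²θ) = +57.66 rad/s.
V_P = V_A + ω_rod × AP, with AP = 0.0403 m along the rod.
Components: V_Px = −rω sinθ − a·ω_rod·sinφ = -2.1803 m/s;  V_Py = rω cosθ + a·ω_rod·cosφ = -0.8954 m/s.
|V_P| = √(V_Px² + V_Py²) = 2.357 m/s.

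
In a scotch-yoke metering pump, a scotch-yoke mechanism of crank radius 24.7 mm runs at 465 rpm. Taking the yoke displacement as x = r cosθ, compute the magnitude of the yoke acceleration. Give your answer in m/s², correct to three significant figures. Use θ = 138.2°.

ω = 48.69 rad/s (from 465 rpm).
x = r cosθ ⇒ ẍ = −rω² cosθ (ω constant).
|a| = rω²|cosθ| = 0.0247·(48.69)²·|cos 138.2°| = 43.661 m/s².

43.7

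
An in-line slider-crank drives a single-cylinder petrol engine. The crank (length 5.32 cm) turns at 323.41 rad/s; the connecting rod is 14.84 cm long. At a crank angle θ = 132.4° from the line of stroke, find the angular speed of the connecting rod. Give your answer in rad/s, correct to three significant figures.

81.1

ω = 323.4 rad/s
The rod makes angle φ with the slider axis where L sinφ = r sinθ; differentiating, L cosφ·φ̇ = r ω cosθ.
L cosφ = √(L² − r² sin²θ) = 0.14311 m.
|ω_rod| = r ω |cosθ| / √(L² − r² sin²θ) = 0.0532·323.4·0.67430/0.14311 = 81.071 rad/s.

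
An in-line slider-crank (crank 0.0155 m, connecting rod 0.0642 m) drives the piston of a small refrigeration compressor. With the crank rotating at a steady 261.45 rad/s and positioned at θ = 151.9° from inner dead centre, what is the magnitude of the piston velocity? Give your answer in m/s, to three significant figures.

1.50

ω = 261.4 rad/s
For an in-line slider-crank, x = r cosθ + √(L² − r² sin²θ), so v = −rω sinθ·[1 + r cosθ/√(L² − r² sin²θ)].
With r = 0.0155 m, L = 0.0642 m, θ = 151.9°: √(L² − r² sin²θ) = 0.063784 m.
v = −0.0155·261.4·0.47101·[1 + 0.0155·-0.88213/0.063784] = -1.4996 m/s.
|v| = 1.4996 m/s.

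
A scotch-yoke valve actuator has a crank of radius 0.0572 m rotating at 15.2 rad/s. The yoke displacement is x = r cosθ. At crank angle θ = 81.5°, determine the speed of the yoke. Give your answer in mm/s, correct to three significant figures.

860

ω = 15.2 rad/s
x = r cosθ ⇒ ẋ = −rω sinθ.
|v| = rω|sinθ| = 0.0572·15.2·|sin 81.5°| = 0.85989 m/s = 859.89 mm/s.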